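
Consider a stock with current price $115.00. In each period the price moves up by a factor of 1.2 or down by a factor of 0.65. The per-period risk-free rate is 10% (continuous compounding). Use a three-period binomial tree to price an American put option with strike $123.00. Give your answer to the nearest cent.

$12.76

Risk-neutral probability p = (e^0.1 − 0.65)/(1.2 − 0.65) = 0.4552/0.5500 = 0.8276
Terminal stock prices: S_uuu = 198.7, S_uud = 107.6, S_udd = 58.31, S_ddd = 31.58
Terminal payoffs (K − S): max(-75.72, 0) = 0, max(15.36, 0) = 15.36, max(64.69, 0) = 64.69, max(91.42, 0) = 91.42
Node uu (S = 165.6): continuation = e^(−0.1)·[0.8276·0.0000 + 0.1724·15.3600] = 2.3963; exercise value = 0.0000 ≤ continuation, so V_uu = 2.3963
Node ud (S = 89.7): continuation = e^(−0.1)·[0.8276·15.3600 + 0.1724·64.6950] = 21.5950; exercise value = 33.3000 > continuation, so V_ud = 33.3000 (exercise)
Node dd (S = 48.59): continuation = e^(−0.1)·[0.8276·64.6950 + 0.1724·91.4181] = 62.7075; exercise value = 74.4125 > continuation, so V_dd = 74.4125 (exercise)
Node u (S = 138): continuation = e^(−0.1)·[0.8276·2.3963 + 0.1724·33.3000] = 6.9895; exercise value = 0.0000 ≤ continuation, so V_u = 6.9895
Node d (S = 74.75): continuation = e^(−0.1)·[0.8276·33.3000 + 0.1724·74.4125] = 36.5450; exercise value = 48.2500 > continuation, so V_d = 48.2500 (exercise)
Node 0 (S = 115): continuation = e^(−0.1)·[0.8276·6.9895 + 0.1724·48.2500] = 12.7614; exercise value = 8.0000 ≤ continuation, so V_0 = 12.7614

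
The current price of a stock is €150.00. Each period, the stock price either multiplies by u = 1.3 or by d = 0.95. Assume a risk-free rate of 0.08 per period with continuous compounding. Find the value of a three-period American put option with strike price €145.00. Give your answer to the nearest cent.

Risk-neutral probability p = (e^0.08 − 0.95)/(1.3 − 0.95) = 0.1333/0.3500 = 0.3808
Terminal stock prices: S_uuu = 329.6, S_uud = 240.8, S_udd = 176, S_ddd = 128.6
Terminal payoffs (K − S): max(-184.6, 0) = 0, max(-95.83, 0) = 0, max(-30.99, 0) = 0, max(16.39, 0) = 16.39
Node uu (S = 253.5): continuation = e^(−0.08)·[0.3808·0.0000 + 0.6192·0.0000] = 0.0000; exercise value = 0.0000 ≤ continuation, so V_uu = 0.0000
Node ud (S = 185.2): continuation = e^(−0.08)·[0.3808·0.0000 + 0.6192·0.0000] = 0.0000; exercise value = 0.0000 ≤ continuation, so V_ud = 0.0000
Node dd (S = 135.4): continuation = e^(−0.08)·[0.3808·0.0000 + 0.6192·16.3938] = 9.3703; exercise value = 9.6250 > continuation, so V_dd = 9.6250 (exercise)
Node u (S = 195): continuation = e^(−0.08)·[0.3808·0.0000 + 0.6192·0.0000] = 0.0000; exercise value = 0.0000 ≤ continuation, so V_u = 0.0000
Node d (S = 142.5): continuation = e^(−0.08)·[0.3808·0.0000 + 0.6192·9.6250] = 5.5014; exercise value = 2.5000 ≤ continuation, so V_d = 5.5014
Node 0 (S = 150): continuation = e^(−0.08)·[0.3808·0.0000 + 0.6192·5.5014] = 3.1445; exercise value = 0.0000 ≤ continuation, so V_0 = 3.1445

€3.14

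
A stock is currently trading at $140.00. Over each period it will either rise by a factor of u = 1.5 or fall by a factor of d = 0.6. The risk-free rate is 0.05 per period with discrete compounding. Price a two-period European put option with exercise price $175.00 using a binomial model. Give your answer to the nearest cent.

$50.48

Risk-neutral probability p = (1 + 0.05 − 0.6)/(1.5 − 0.6) = 0.4500/0.9000 = 0.5000
Terminal stock prices: S_uu = 315, S_ud = 126, S_dd = 50.4
Terminal payoffs (K − S): max(-140, 0) = 0, max(49, 0) = 49, max(124.6, 0) = 124.6
Node u (S = 210): V_u = 1/1.05·[0.5000·0.0000 + 0.5000·49.0000] = 23.3333
Node d (S = 84): V_d = 1/1.05·[0.5000·49.0000 + 0.5000·124.6000] = 82.6667
Node 0 (S = 140): V_0 = 1/1.05·[0.5000·23.3333 + 0.5000·82.6667] = 50.4762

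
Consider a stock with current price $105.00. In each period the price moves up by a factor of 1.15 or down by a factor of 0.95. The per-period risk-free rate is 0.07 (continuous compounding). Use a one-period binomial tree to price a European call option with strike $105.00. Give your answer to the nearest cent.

$9.00

Risk-neutral probability p = (e^0.07 − 0.95)/(1.15 − 0.95) = 0.1225/0.2000 = 0.6125
Terminal stock prices: S_u = 120.7, S_d = 99.75
Terminal payoffs (S − K): max(15.75, 0) = 15.75, max(-5.25, 0) = 0
Node 0 (S = 105): V_0 = e^(−0.07)·[0.6125·15.7500 + 0.3875·0.0000] = 8.9953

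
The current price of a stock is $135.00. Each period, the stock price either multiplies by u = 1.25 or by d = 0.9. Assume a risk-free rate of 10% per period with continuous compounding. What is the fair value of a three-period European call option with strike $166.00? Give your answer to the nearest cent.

$22.11

Risk-neutral probability p = (e^0.1 − 0.9)/(1.25 − 0.9) = 0.2052/0.3500 = 0.5862
Terminal stock prices: S_uuu = 263.7, S_uud = 189.8, S_udd = 136.7, S_ddd = 98.42
Terminal payoffs (S − K): max(97.67, 0) = 97.67, max(23.84, 0) = 23.84, max(-29.31, 0) = 0, max(-67.58, 0) = 0
Node uu (S = 210.9): V_uu = e^(−0.1)·[0.5862·97.6719 + 0.4138·23.8438] = 60.7345
Node ud (S = 151.9): V_ud = e^(−0.1)·[0.5862·23.8438 + 0.4138·0.0000] = 12.6472
Node dd (S = 109.4): V_dd = e^(−0.1)·[0.5862·0.0000 + 0.4138·0.0000] = 0.0000
Node u (S = 168.8): V_u = e^(−0.1)·[0.5862·60.7345 + 0.4138·12.6472] = 36.9500
Node d (S = 121.5): V_d = e^(−0.1)·[0.5862·12.6472 + 0.4138·0.0000] = 6.7083
Node 0 (S = 135): V_0 = e^(−0.1)·[0.5862·36.9500 + 0.4138·6.7083] = 22.1107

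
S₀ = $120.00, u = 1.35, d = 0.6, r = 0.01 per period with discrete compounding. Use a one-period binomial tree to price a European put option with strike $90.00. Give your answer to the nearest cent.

Risk-neutral probability p = (1 + 0.01 − 0.6)/(1.35 − 0.6) = 0.4100/0.7500 = 0.5467
Terminal stock prices: S_u = 162, S_d = 72
Terminal payoffs (K − S): max(-72, 0) = 0, max(18, 0) = 18
Node 0 (S = 120): V_0 = 1/1.01·[0.5467·0.0000 + 0.4533·18.0000] = 8.0792

$8.08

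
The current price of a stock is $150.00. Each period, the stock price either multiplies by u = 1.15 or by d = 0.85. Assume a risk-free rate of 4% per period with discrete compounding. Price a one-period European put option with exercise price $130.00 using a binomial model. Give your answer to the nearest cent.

Risk-neutral probability p = (1 + 0.04 − 0.85)/(1.15 − 0.85) = 0.1900/0.3000 = 0.6333
Terminal stock prices: S_u = 172.5, S_d = 127.5
Terminal payoffs (K − S): max(-42.5, 0) = 0, max(2.5, 0) = 2.5
Node 0 (S = 150): V_0 = 1/1.04·[0.6333·0.0000 + 0.3667·2.5000] = 0.8814

$0.88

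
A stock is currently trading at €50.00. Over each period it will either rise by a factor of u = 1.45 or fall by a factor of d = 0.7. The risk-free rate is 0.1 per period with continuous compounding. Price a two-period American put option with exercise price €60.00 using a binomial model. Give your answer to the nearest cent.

€12.28

Risk-neutral probability p = (e^0.1 − 0.7)/(1.45 − 0.7) = 0.4052/0.7500 = 0.5402
Terminal stock prices: S_uu = 105.1, S_ud = 50.75, S_dd = 24.5
Terminal payoffs (K − S): max(-45.12, 0) = 0, max(9.25, 0) = 9.25, max(35.5, 0) = 35.5
Node u (S = 72.5): continuation = e^(−0.1)·[0.5402·0.0000 + 0.4598·9.2500] = 3.8482; exercise value = 0.0000 ≤ continuation, so V_u = 3.8482
Node d (S = 35): continuation = e^(−0.1)·[0.5402·9.2500 + 0.4598·35.5000] = 19.2902; exercise value = 25.0000 > continuation, so V_d = 25.0000 (exercise)
Node 0 (S = 50): continuation = e^(−0.1)·[0.5402·3.8482 + 0.4598·25.0000] = 12.2815; exercise value = 10.0000 ≤ continuation, so V_0 = 12.2815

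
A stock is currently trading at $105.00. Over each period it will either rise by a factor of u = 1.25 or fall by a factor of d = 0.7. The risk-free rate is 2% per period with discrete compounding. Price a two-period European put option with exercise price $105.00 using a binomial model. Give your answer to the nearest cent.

Risk-neutral probability p = (1 + 0.02 − 0.7)/(1.25 − 0.7) = 0.3200/0.5500 = 0.5818
Terminal stock prices: S_uu = 164.1, S_ud = 91.88, S_dd = 51.45
Terminal payoffs (K − S): max(-59.06, 0) = 0, max(13.12, 0) = 13.12, max(53.55, 0) = 53.55
Node u (S = 131.2): V_u = 1/1.02·[0.5818·0.0000 + 0.4182·13.1250] = 5.3810
Node d (S = 73.5): V_d = 1/1.02·[0.5818·13.1250 + 0.4182·53.5500] = 29.4412
Node 0 (S = 105): V_0 = 1/1.02·[0.5818·5.3810 + 0.4182·29.4412] = 15.1397

$15.14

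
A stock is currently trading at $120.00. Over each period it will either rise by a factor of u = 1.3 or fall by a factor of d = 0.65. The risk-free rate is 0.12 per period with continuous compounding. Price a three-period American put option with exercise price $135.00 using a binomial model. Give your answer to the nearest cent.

Risk-neutral probability p = (e^0.12 − 0.65)/(1.3 − 0.65) = 0.4775/0.6500 = 0.7346
Terminal stock prices: S_uuu = 263.6, S_uud = 131.8, S_udd = 65.91, S_ddd = 32.95
Terminal payoffs (K − S): max(-128.6, 0) = 0, max(3.18, 0) = 3.18, max(69.09, 0) = 69.09, max(102, 0) = 102
Node uu (S = 202.8): continuation = e^(−0.12)·[0.7346·0.0000 + 0.2654·3.1800] = 0.7485; exercise value = 0.0000 ≤ continuation, so V_uu = 0.7485
Node ud (S = 101.4): continuation = e^(−0.12)·[0.7346·3.1800 + 0.2654·69.0900] = 18.3343; exercise value = 33.6000 > continuation, so V_ud = 33.6000 (exercise)
Node dd (S = 50.7): continuation = e^(−0.12)·[0.7346·69.0900 + 0.2654·102.0450] = 69.0343; exercise value = 84.3000 > continuation, so V_dd = 84.3000 (exercise)
Node u (S = 156): continuation = e^(−0.12)·[0.7346·0.7485 + 0.2654·33.6000] = 8.3964; exercise value = 0.0000 ≤ continuation, so V_u = 8.3964
Node d (S = 78): continuation = e^(−0.12)·[0.7346·33.6000 + 0.2654·84.3000] = 41.7343; exercise value = 57.0000 > continuation, so V_d = 57.0000 (exercise)
Node 0 (S = 120): continuation = e^(−0.12)·[0.7346·8.3964 + 0.2654·57.0000] = 18.8872; exercise value = 15.0000 ≤ continuation, so V_0 = 18.8872

$18.89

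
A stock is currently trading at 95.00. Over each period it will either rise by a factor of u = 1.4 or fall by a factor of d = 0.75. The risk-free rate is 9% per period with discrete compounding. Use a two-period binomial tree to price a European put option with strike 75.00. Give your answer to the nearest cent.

4.13

Risk-neutral probability p = (1 + 0.09 − 0.75)/(1.4 − 0.75) = 0.3400/0.6500 = 0.5231
Terminal stock prices: S_uu = 186.2, S_ud = 99.75, S_dd = 53.44
Terminal payoffs (K − S): max(-111.2, 0) = 0, max(-24.75, 0) = 0, max(21.56, 0) = 21.56
Node u (S = 133): V_u = 1/1.09·[0.5231·0.0000 + 0.4769·0.0000] = 0.0000
Node d (S = 71.25): V_d = 1/1.09·[0.5231·0.0000 + 0.4769·21.5625] = 9.4345
Node 0 (S = 95): V_0 = 1/1.09·[0.5231·0.0000 + 0.4769·9.4345] = 4.1280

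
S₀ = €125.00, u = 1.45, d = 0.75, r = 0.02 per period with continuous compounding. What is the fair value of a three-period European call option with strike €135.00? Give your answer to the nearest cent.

€29.38

Risk-neutral probability p = (e^0.02 − 0.75)/(1.45 − 0.75) = 0.2702/0.7000 = 0.3860
Terminal stock prices: S_uuu = 381.1, S_uud = 197.1, S_udd = 102, S_ddd = 52.73
Terminal payoffs (S − K): max(246.1, 0) = 246.1, max(62.11, 0) = 62.11, max(-33.05, 0) = 0, max(-82.27, 0) = 0
Node uu (S = 262.8): V_uu = e^(−0.02)·[0.3860·246.0781 + 0.6140·62.1094] = 130.4857
Node ud (S = 135.9): V_ud = e^(−0.02)·[0.3860·62.1094 + 0.6140·0.0000] = 23.4996
Node dd (S = 70.31): V_dd = e^(−0.02)·[0.3860·0.0000 + 0.6140·0.0000] = 0.0000
Node u (S = 181.2): V_u = e^(−0.02)·[0.3860·130.4857 + 0.6140·23.4996] = 63.5134
Node d (S = 93.75): V_d = e^(−0.02)·[0.3860·23.4996 + 0.6140·0.0000] = 8.8913
Node 0 (S = 125): V_0 = e^(−0.02)·[0.3860·63.5134 + 0.6140·8.8913] = 29.3820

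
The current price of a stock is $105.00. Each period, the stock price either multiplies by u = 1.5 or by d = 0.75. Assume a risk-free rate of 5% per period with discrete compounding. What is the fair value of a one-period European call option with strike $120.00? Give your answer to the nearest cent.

Risk-neutral probability p = (1 + 0.05 − 0.75)/(1.5 − 0.75) = 0.3000/0.7500 = 0.4000
Terminal stock prices: S_u = 157.5, S_d = 78.75
Terminal payoffs (S − K): max(37.5, 0) = 37.5, max(-41.25, 0) = 0
Node 0 (S = 105): V_0 = 1/1.05·[0.4000·37.5000 + 0.6000·0.0000] = 14.2857

$14.29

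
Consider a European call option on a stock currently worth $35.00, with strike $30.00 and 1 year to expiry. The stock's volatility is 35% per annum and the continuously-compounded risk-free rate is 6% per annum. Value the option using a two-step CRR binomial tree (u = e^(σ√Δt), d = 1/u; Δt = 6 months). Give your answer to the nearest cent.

CRR parameters: u = e^(σ√Δt) = e^(0.35·√0.5) = 1.2808, d = 1/u = 0.7808
Per-period rate: rΔt = 0.06·0.5 = 0.03, so R = e^0.03 = 1.0305
Risk-neutral probability p = (e^0.03 − 0.7808)/(1.2808 − 0.7808) = 0.2497/0.5000 = 0.4993
Terminal stock prices: S_uu = 57.42, S_ud = 35, S_dd = 21.34
Terminal payoffs (S − K): max(27.42, 0) = 27.42, max(5, 0) = 5, max(-8.664, 0) = 0
Node u (S = 44.83): V_u = e^(−0.03)·[0.4993·27.4160 + 0.5007·5.0000] = 15.7147
Node d (S = 27.33): V_d = e^(−0.03)·[0.4993·5.0000 + 0.5007·0.0000] = 2.4229
Node 0 (S = 35): V_0 = e^(−0.03)·[0.4993·15.7147 + 0.5007·2.4229] = 8.7924

$8.79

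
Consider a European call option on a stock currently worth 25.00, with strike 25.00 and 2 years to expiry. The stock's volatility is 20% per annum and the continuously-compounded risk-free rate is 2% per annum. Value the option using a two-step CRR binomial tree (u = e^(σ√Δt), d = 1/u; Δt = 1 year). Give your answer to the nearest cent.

CRR parameters: u = e^(σ√Δt) = e^(0.2·√1) = 1.2214, d = 1/u = 0.8187
Per-period rate: rΔt = 0.02·1 = 0.02, so R = e^0.02 = 1.0202
Risk-neutral probability p = (e^0.02 − 0.8187)/(1.2214 − 0.8187) = 0.2015/0.4027 = 0.5003
Terminal stock prices: S_uu = 37.3, S_ud = 25, S_dd = 16.76
Terminal payoffs (S − K): max(12.3, 0) = 12.3, max(0, 0) = 0, max(-8.242, 0) = 0
Node u (S = 30.54): V_u = e^(−0.02)·[0.5003·12.2956 + 0.4997·0.0000] = 6.0301
Node d (S = 20.47): V_d = e^(−0.02)·[0.5003·0.0000 + 0.4997·0.0000] = 0.0000
Node 0 (S = 25): V_0 = e^(−0.02)·[0.5003·6.0301 + 0.4997·0.0000] = 2.9573

2.96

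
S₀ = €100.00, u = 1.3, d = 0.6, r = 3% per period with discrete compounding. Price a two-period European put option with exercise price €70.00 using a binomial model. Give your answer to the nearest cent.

€4.77

Risk-neutral probability p = (1 + 0.03 − 0.6)/(1.3 − 0.6) = 0.4300/0.7000 = 0.6143
Terminal stock prices: S_uu = 169, S_ud = 78, S_dd = 36
Terminal payoffs (K − S): max(-99, 0) = 0, max(-8, 0) = 0, max(34, 0) = 34
Node u (S = 130): V_u = 1/1.03·[0.6143·0.0000 + 0.3857·0.0000] = 0.0000
Node d (S = 60): V_d = 1/1.03·[0.6143·0.0000 + 0.3857·34.0000] = 12.7323
Node 0 (S = 100): V_0 = 1/1.03·[0.6143·0.0000 + 0.3857·12.7323] = 4.7680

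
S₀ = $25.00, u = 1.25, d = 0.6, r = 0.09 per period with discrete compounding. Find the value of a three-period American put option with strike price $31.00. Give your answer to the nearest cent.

Risk-neutral probability p = (1 + 0.09 − 0.6)/(1.25 − 0.6) = 0.4900/0.6500 = 0.7538
Terminal stock prices: S_uuu = 48.83, S_uud = 23.44, S_udd = 11.25, S_ddd = 5.4
Terminal payoffs (K − S): max(-17.83, 0) = 0, max(7.562, 0) = 7.562, max(19.75, 0) = 19.75, max(25.6, 0) = 25.6
Node uu (S = 39.06): continuation = 1/1.09·[0.7538·0.0000 + 0.2462·7.5625] = 1.7078; exercise value = 0.0000 ≤ continuation, so V_uu = 1.7078
Node ud (S = 18.75): continuation = 1/1.09·[0.7538·7.5625 + 0.2462·19.7500] = 9.6904; exercise value = 12.2500 > continuation, so V_ud = 12.2500 (exercise)
Node dd (S = 9): continuation = 1/1.09·[0.7538·19.7500 + 0.2462·25.6000] = 19.4404; exercise value = 22.0000 > continuation, so V_dd = 22.0000 (exercise)
Node u (S = 31.25): continuation = 1/1.09·[0.7538·1.7078 + 0.2462·12.2500] = 3.9475; exercise value = 0.0000 ≤ continuation, so V_u = 3.9475
Node d (S = 15): continuation = 1/1.09·[0.7538·12.2500 + 0.2462·22.0000] = 13.4404; exercise value = 16.0000 > continuation, so V_d = 16.0000 (exercise)
Node 0 (S = 25): continuation = 1/1.09·[0.7538·3.9475 + 0.2462·16.0000] = 6.3434; exercise value = 6.0000 ≤ continuation, so V_0 = 6.3434

$6.34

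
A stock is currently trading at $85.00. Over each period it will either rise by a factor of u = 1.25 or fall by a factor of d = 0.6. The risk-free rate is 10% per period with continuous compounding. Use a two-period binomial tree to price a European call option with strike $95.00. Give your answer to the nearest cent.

$18.70

Risk-neutral probability p = (e^0.1 − 0.6)/(1.25 − 0.6) = 0.5052/0.6500 = 0.7772
Terminal stock prices: S_uu = 132.8, S_ud = 63.75, S_dd = 30.6
Terminal payoffs (S − K): max(37.81, 0) = 37.81, max(-31.25, 0) = 0, max(-64.4, 0) = 0
Node u (S = 106.2): V_u = e^(−0.1)·[0.7772·37.8125 + 0.2228·0.0000] = 26.5908
Node d (S = 51): V_d = e^(−0.1)·[0.7772·0.0000 + 0.2228·0.0000] = 0.0000
Node 0 (S = 85): V_0 = e^(−0.1)·[0.7772·26.5908 + 0.2228·0.0000] = 18.6993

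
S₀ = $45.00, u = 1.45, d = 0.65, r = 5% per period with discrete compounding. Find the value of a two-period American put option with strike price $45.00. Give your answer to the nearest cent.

Risk-neutral probability p = (1 + 0.05 − 0.65)/(1.45 − 0.65) = 0.4000/0.8000 = 0.5000
Terminal stock prices: S_uu = 94.61, S_ud = 42.41, S_dd = 19.01
Terminal payoffs (K − S): max(-49.61, 0) = 0, max(2.587, 0) = 2.587, max(25.99, 0) = 25.99
Node u (S = 65.25): continuation = 1/1.05·[0.5000·0.0000 + 0.5000·2.5875] = 1.2321; exercise value = 0.0000 ≤ continuation, so V_u = 1.2321
Node d (S = 29.25): continuation = 1/1.05·[0.5000·2.5875 + 0.5000·25.9875] = 13.6071; exercise value = 15.7500 > continuation, so V_d = 15.7500 (exercise)
Node 0 (S = 45): continuation = 1/1.05·[0.5000·1.2321 + 0.5000·15.7500] = 8.0867; exercise value = 0.0000 ≤ continuation, so V_0 = 8.0867

$8.09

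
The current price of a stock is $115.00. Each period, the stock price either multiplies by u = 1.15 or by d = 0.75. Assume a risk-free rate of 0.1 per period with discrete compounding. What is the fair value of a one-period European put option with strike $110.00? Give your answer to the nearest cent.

Risk-neutral probability p = (1 + 0.1 − 0.75)/(1.15 − 0.75) = 0.3500/0.4000 = 0.8750
Terminal stock prices: S_u = 132.2, S_d = 86.25
Terminal payoffs (K − S): max(-22.25, 0) = 0, max(23.75, 0) = 23.75
Node 0 (S = 115): V_0 = 1/1.1·[0.8750·0.0000 + 0.1250·23.7500] = 2.6989

$2.70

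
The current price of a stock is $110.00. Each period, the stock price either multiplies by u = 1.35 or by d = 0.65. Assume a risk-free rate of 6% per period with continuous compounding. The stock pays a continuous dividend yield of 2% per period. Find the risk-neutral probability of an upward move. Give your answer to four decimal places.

Per-period risk-free factor R = e^0.06 = 1.0618; dividend-adjusted growth = e^(0.06−0.02) = 1.0408.
Risk-neutral probability p = (1.0408 − 0.65)/(1.35 − 0.65) = 0.3908/0.7000 = 0.5583

p = 0.5583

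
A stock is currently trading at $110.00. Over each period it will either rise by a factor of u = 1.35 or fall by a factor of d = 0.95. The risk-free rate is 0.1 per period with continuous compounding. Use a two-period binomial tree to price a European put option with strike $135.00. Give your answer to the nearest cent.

Risk-neutral probability p = (e^0.1 − 0.95)/(1.35 − 0.95) = 0.1552/0.4000 = 0.3879
Terminal stock prices: S_uu = 200.5, S_ud = 141.1, S_dd = 99.27
Terminal payoffs (K − S): max(-65.48, 0) = 0, max(-6.075, 0) = 0, max(35.73, 0) = 35.73
Node u (S = 148.5): V_u = e^(−0.1)·[0.3879·0.0000 + 0.6121·0.0000] = 0.0000
Node d (S = 104.5): V_d = e^(−0.1)·[0.3879·0.0000 + 0.6121·35.7250] = 19.7854
Node 0 (S = 110): V_0 = e^(−0.1)·[0.3879·0.0000 + 0.6121·19.7854] = 10.9577

$10.96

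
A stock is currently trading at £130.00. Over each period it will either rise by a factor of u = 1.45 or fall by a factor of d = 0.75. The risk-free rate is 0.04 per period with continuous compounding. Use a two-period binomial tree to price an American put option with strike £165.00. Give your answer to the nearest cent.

Risk-neutral probability p = (e^0.04 − 0.75)/(1.45 − 0.75) = 0.2908/0.7000 = 0.4154
Terminal stock prices: S_uu = 273.3, S_ud = 141.4, S_dd = 73.12
Terminal payoffs (K − S): max(-108.3, 0) = 0, max(23.62, 0) = 23.62, max(91.88, 0) = 91.88
Node u (S = 188.5): continuation = e^(−0.04)·[0.4154·0.0000 + 0.5846·23.6250] = 13.2686; exercise value = 0.0000 ≤ continuation, so V_u = 13.2686
Node d (S = 97.5): continuation = e^(−0.04)·[0.4154·23.6250 + 0.5846·91.8750] = 61.0303; exercise value = 67.5000 > continuation, so V_d = 67.5000 (exercise)
Node 0 (S = 130): continuation = e^(−0.04)·[0.4154·13.2686 + 0.5846·67.5000] = 43.2066; exercise value = 35.0000 ≤ continuation, so V_0 = 43.2066

£43.21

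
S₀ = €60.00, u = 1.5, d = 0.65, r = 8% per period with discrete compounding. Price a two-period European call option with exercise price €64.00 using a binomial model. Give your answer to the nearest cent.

Risk-neutral probability p = (1 + 0.08 − 0.65)/(1.5 − 0.65) = 0.4300/0.8500 = 0.5059
Terminal stock prices: S_uu = 135, S_ud = 58.5, S_dd = 25.35
Terminal payoffs (S − K): max(71, 0) = 71, max(-5.5, 0) = 0, max(-38.65, 0) = 0
Node u (S = 90): V_u = 1/1.08·[0.5059·71.0000 + 0.4941·0.0000] = 33.2571
Node d (S = 39): V_d = 1/1.08·[0.5059·0.0000 + 0.4941·0.0000] = 0.0000
Node 0 (S = 60): V_0 = 1/1.08·[0.5059·33.2571 + 0.4941·0.0000] = 15.5779

€15.58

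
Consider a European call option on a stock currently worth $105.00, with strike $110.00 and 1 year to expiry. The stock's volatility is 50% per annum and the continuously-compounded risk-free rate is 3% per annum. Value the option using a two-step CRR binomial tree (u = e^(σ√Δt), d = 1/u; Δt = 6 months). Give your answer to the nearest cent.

$18.77

CRR parameters: u = e^(σ√Δt) = e^(0.5·√0.5) = 1.4241, d = 1/u = 0.7022
Per-period rate: rΔt = 0.03·0.5 = 0.015, so R = e^0.015 = 1.0151
Risk-neutral probability p = (e^0.015 − 0.7022)/(1.4241 − 0.7022) = 0.3129/0.7219 = 0.4335
Terminal stock prices: S_uu = 213, S_ud = 105, S_dd = 51.77
Terminal payoffs (S − K): max(103, 0) = 103, max(-5, 0) = 0, max(-58.23, 0) = 0
Node u (S = 149.5): V_u = e^(−0.015)·[0.4335·102.9521 + 0.5665·0.0000] = 43.9607
Node d (S = 73.73): V_d = e^(−0.015)·[0.4335·0.0000 + 0.5665·0.0000] = 0.0000
Node 0 (S = 105): V_0 = e^(−0.015)·[0.4335·43.9607 + 0.5665·0.0000] = 18.7713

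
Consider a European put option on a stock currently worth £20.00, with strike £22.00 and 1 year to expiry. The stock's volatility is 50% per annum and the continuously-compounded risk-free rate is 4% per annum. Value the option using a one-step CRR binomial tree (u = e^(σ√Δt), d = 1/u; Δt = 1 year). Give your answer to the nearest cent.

CRR parameters: u = e^(σ√Δt) = e^(0.5·√1) = 1.6487, d = 1/u = 0.6065
Per-period rate: rΔt = 0.04·1 = 0.04, so R = e^0.04 = 1.0408
Risk-neutral probability p = (e^0.04 − 0.6065)/(1.6487 − 0.6065) = 0.4343/1.0422 = 0.4167
Terminal stock prices: S_u = 32.97, S_d = 12.13
Terminal payoffs (K − S): max(-10.97, 0) = 0, max(9.869, 0) = 9.869
Node 0 (S = 20): V_0 = e^(−0.04)·[0.4167·0.0000 + 0.5833·9.8694] = 5.5311

£5.53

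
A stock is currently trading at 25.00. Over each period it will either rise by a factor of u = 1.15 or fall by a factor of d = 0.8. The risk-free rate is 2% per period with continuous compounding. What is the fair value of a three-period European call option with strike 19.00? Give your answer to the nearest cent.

Risk-neutral probability p = (e^0.02 − 0.8)/(1.15 − 0.8) = 0.2202/0.3500 = 0.6291
Terminal stock prices: S_uuu = 38.02, S_uud = 26.45, S_udd = 18.4, S_ddd = 12.8
Terminal payoffs (S − K): max(19.02, 0) = 19.02, max(7.45, 0) = 7.45, max(-0.6, 0) = 0, max(-6.2, 0) = 0
Node uu (S = 33.06): V_uu = e^(−0.02)·[0.6291·19.0219 + 0.3709·7.4500] = 14.4387
Node ud (S = 23): V_ud = e^(−0.02)·[0.6291·7.4500 + 0.3709·0.0000] = 4.5943
Node dd (S = 16): V_dd = e^(−0.02)·[0.6291·0.0000 + 0.3709·0.0000] = 0.0000
Node u (S = 28.75): V_u = e^(−0.02)·[0.6291·14.4387 + 0.3709·4.5943] = 10.5743
Node d (S = 20): V_d = e^(−0.02)·[0.6291·4.5943 + 0.3709·0.0000] = 2.8333
Node 0 (S = 25): V_0 = e^(−0.02)·[0.6291·10.5743 + 0.3709·2.8333] = 7.5510

7.55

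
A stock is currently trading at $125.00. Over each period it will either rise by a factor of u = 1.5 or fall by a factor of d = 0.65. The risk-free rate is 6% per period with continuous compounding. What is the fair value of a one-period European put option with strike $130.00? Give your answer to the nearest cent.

Risk-neutral probability p = (e^0.06 − 0.65)/(1.5 − 0.65) = 0.4118/0.8500 = 0.4845
Terminal stock prices: S_u = 187.5, S_d = 81.25
Terminal payoffs (K − S): max(-57.5, 0) = 0, max(48.75, 0) = 48.75
Node 0 (S = 125): V_0 = e^(−0.06)·[0.4845·0.0000 + 0.5155·48.7500] = 23.6665

$23.67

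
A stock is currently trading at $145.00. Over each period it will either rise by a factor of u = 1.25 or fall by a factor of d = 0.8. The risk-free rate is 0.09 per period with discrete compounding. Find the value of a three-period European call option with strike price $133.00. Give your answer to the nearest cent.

Risk-neutral probability p = (1 + 0.09 − 0.8)/(1.25 − 0.8) = 0.2900/0.4500 = 0.6444
Terminal stock prices: S_uuu = 283.2, S_uud = 181.2, S_udd = 116, S_ddd = 74.24
Terminal payoffs (S − K): max(150.2, 0) = 150.2, max(48.25, 0) = 48.25, max(-17, 0) = 0, max(-58.76, 0) = 0
Node uu (S = 226.6): V_uu = 1/1.09·[0.6444·150.2031 + 0.3556·48.2500] = 104.5442
Node ud (S = 145): V_ud = 1/1.09·[0.6444·48.2500 + 0.3556·0.0000] = 28.5270
Node dd (S = 92.8): V_dd = 1/1.09·[0.6444·0.0000 + 0.3556·0.0000] = 0.0000
Node u (S = 181.2): V_u = 1/1.09·[0.6444·104.5442 + 0.3556·28.5270] = 71.1154
Node d (S = 116): V_d = 1/1.09·[0.6444·28.5270 + 0.3556·0.0000] = 16.8661
Node 0 (S = 145): V_0 = 1/1.09·[0.6444·71.1154 + 0.3556·16.8661] = 47.5475

$47.55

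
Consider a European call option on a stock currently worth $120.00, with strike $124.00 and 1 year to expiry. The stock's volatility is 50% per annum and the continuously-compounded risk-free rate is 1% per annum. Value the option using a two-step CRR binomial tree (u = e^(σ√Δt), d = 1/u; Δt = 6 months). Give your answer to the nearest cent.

$20.79

CRR parameters: u = e^(σ√Δt) = e^(0.5·√0.5) = 1.4241, d = 1/u = 0.7022
Per-period rate: rΔt = 0.01·0.5 = 0.005, so R = e^0.005 = 1.0050
Risk-neutral probability p = (e^0.005 − 0.7022)/(1.4241 − 0.7022) = 0.3028/0.7219 = 0.4195
Terminal stock prices: S_uu = 243.4, S_ud = 120, S_dd = 59.17
Terminal payoffs (S − K): max(119.4, 0) = 119.4, max(-4, 0) = 0, max(-64.83, 0) = 0
Node u (S = 170.9): V_u = e^(−0.005)·[0.4195·119.3738 + 0.5805·0.0000] = 49.8233
Node d (S = 84.26): V_d = e^(−0.005)·[0.4195·0.0000 + 0.5805·0.0000] = 0.0000
Node 0 (S = 120): V_0 = e^(−0.005)·[0.4195·49.8233 + 0.5805·0.0000] = 20.7949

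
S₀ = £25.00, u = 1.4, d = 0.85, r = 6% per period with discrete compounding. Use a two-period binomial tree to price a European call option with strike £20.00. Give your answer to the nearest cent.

Risk-neutral probability p = (1 + 0.06 − 0.85)/(1.4 − 0.85) = 0.2100/0.5500 = 0.3818
Terminal stock prices: S_uu = 49, S_ud = 29.75, S_dd = 18.06
Terminal payoffs (S − K): max(29, 0) = 29, max(9.75, 0) = 9.75, max(-1.938, 0) = 0
Node u (S = 35): V_u = 1/1.06·[0.3818·29.0000 + 0.6182·9.7500] = 16.1321
Node d (S = 21.25): V_d = 1/1.06·[0.3818·9.7500 + 0.6182·0.0000] = 3.5120
Node 0 (S = 25): V_0 = 1/1.06·[0.3818·16.1321 + 0.6182·3.5120] = 7.8590

£7.86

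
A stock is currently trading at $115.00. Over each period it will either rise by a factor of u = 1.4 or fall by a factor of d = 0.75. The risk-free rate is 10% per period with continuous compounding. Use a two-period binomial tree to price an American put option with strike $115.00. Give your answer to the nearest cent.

$11.80

Risk-neutral probability p = (e^0.1 − 0.75)/(1.4 − 0.75) = 0.3552/0.6500 = 0.5464
Terminal stock prices: S_uu = 225.4, S_ud = 120.8, S_dd = 64.69
Terminal payoffs (K − S): max(-110.4, 0) = 0, max(-5.75, 0) = 0, max(50.31, 0) = 50.31
Node u (S = 161): continuation = e^(−0.1)·[0.5464·0.0000 + 0.4536·0.0000] = 0.0000; exercise value = 0.0000 ≤ continuation, so V_u = 0.0000
Node d (S = 86.25): continuation = e^(−0.1)·[0.5464·0.0000 + 0.4536·50.3125] = 20.6492; exercise value = 28.7500 > continuation, so V_d = 28.7500 (exercise)
Node 0 (S = 115): continuation = e^(−0.1)·[0.5464·0.0000 + 0.4536·28.7500] = 11.7995; exercise value = 0.0000 ≤ continuation, so V_0 = 11.7995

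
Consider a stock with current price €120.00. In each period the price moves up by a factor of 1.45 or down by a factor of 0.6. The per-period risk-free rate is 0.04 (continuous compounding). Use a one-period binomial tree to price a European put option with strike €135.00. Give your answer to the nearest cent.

€29.14

Risk-neutral probability p = (e^0.04 − 0.6)/(1.45 − 0.6) = 0.4408/0.8500 = 0.5186
Terminal stock prices: S_u = 174, S_d = 72
Terminal payoffs (K − S): max(-39, 0) = 0, max(63, 0) = 63
Node 0 (S = 120): V_0 = e^(−0.04)·[0.5186·0.0000 + 0.4814·63.0000] = 29.1390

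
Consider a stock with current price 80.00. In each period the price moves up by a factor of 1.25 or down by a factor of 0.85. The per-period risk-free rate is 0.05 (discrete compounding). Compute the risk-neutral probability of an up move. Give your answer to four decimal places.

p = 0.5000

Risk-neutral probability p = (1 + 0.05 − 0.85)/(1.25 − 0.85) = 0.2000/0.4000 = 0.5000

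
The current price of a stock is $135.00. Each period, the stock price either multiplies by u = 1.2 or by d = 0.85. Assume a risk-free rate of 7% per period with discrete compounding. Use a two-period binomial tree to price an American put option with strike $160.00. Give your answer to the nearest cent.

Risk-neutral probability p = (1 + 0.07 − 0.85)/(1.2 − 0.85) = 0.2200/0.3500 = 0.6286
Terminal stock prices: S_uu = 194.4, S_ud = 137.7, S_dd = 97.54
Terminal payoffs (K − S): max(-34.4, 0) = 0, max(22.3, 0) = 22.3, max(62.46, 0) = 62.46
Node u (S = 162): continuation = 1/1.07·[0.6286·0.0000 + 0.3714·22.3000] = 7.7410; exercise value = 0.0000 ≤ continuation, so V_u = 7.7410
Node d (S = 114.8): continuation = 1/1.07·[0.6286·22.3000 + 0.3714·62.4625] = 34.7827; exercise value = 45.2500 > continuation, so V_d = 45.2500 (exercise)
Node 0 (S = 135): continuation = 1/1.07·[0.6286·7.7410 + 0.3714·45.2500] = 20.2551; exercise value = 25.0000 > continuation, so V_0 = 25.0000 (exercise)

$25.00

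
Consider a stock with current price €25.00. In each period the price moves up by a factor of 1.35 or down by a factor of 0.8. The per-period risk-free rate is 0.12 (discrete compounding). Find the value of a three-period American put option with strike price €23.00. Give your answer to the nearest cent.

Risk-neutral probability p = (1 + 0.12 − 0.8)/(1.35 − 0.8) = 0.3200/0.5500 = 0.5818
Terminal stock prices: S_uuu = 61.51, S_uud = 36.45, S_udd = 21.6, S_ddd = 12.8
Terminal payoffs (K − S): max(-38.51, 0) = 0, max(-13.45, 0) = 0, max(1.4, 0) = 1.4, max(10.2, 0) = 10.2
Node uu (S = 45.56): continuation = 1/1.12·[0.5818·0.0000 + 0.4182·0.0000] = 0.0000; exercise value = 0.0000 ≤ continuation, so V_uu = 0.0000
Node ud (S = 27): continuation = 1/1.12·[0.5818·0.0000 + 0.4182·1.4000] = 0.5227; exercise value = 0.0000 ≤ continuation, so V_ud = 0.5227
Node dd (S = 16): continuation = 1/1.12·[0.5818·1.4000 + 0.4182·10.2000] = 4.5357; exercise value = 7.0000 > continuation, so V_dd = 7.0000 (exercise)
Node u (S = 33.75): continuation = 1/1.12·[0.5818·0.0000 + 0.4182·0.5227] = 0.1952; exercise value = 0.0000 ≤ continuation, so V_u = 0.1952
Node d (S = 20): continuation = 1/1.12·[0.5818·0.5227 + 0.4182·7.0000] = 2.8852; exercise value = 3.0000 > continuation, so V_d = 3.0000 (exercise)
Node 0 (S = 25): continuation = 1/1.12·[0.5818·0.1952 + 0.4182·3.0000] = 1.2215; exercise value = 0.0000 ≤ continuation, so V_0 = 1.2215

€1.22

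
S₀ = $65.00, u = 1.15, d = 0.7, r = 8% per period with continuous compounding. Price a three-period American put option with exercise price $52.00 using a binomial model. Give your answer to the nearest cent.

$1.12

Risk-neutral probability p = (e^0.08 − 0.7)/(1.15 − 0.7) = 0.3833/0.4500 = 0.8517
Terminal stock prices: S_uuu = 98.86, S_uud = 60.17, S_udd = 36.63, S_ddd = 22.29
Terminal payoffs (K − S): max(-46.86, 0) = 0, max(-8.174, 0) = 0, max(15.37, 0) = 15.37, max(29.71, 0) = 29.71
Node uu (S = 85.96): continuation = e^(−0.08)·[0.8517·0.0000 + 0.1483·0.0000] = 0.0000; exercise value = 0.0000 ≤ continuation, so V_uu = 0.0000
Node ud (S = 52.32): continuation = e^(−0.08)·[0.8517·0.0000 + 0.1483·15.3725] = 2.1038; exercise value = 0.0000 ≤ continuation, so V_ud = 2.1038
Node dd (S = 31.85): continuation = e^(−0.08)·[0.8517·15.3725 + 0.1483·29.7050] = 16.1521; exercise value = 20.1500 > continuation, so V_dd = 20.1500 (exercise)
Node u (S = 74.75): continuation = e^(−0.08)·[0.8517·0.0000 + 0.1483·2.1038] = 0.2879; exercise value = 0.0000 ≤ continuation, so V_u = 0.2879
Node d (S = 45.5): continuation = e^(−0.08)·[0.8517·2.1038 + 0.1483·20.1500] = 4.4117; exercise value = 6.5000 > continuation, so V_d = 6.5000 (exercise)
Node 0 (S = 65): continuation = e^(−0.08)·[0.8517·0.2879 + 0.1483·6.5000] = 1.1159; exercise value = 0.0000 ≤ continuation, so V_0 = 1.1159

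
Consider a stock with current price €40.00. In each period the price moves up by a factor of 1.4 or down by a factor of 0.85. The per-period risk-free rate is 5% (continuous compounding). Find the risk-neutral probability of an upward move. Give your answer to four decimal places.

p = 0.3659

Risk-neutral probability p = (e^0.05 − 0.85)/(1.4 − 0.85) = 0.2013/0.5500 = 0.3659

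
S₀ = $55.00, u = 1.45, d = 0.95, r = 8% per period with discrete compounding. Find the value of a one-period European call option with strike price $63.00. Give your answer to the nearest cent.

Risk-neutral probability p = (1 + 0.08 − 0.95)/(1.45 − 0.95) = 0.1300/0.5000 = 0.2600
Terminal stock prices: S_u = 79.75, S_d = 52.25
Terminal payoffs (S − K): max(16.75, 0) = 16.75, max(-10.75, 0) = 0
Node 0 (S = 55): V_0 = 1/1.08·[0.2600·16.7500 + 0.7400·0.0000] = 4.0324

$4.03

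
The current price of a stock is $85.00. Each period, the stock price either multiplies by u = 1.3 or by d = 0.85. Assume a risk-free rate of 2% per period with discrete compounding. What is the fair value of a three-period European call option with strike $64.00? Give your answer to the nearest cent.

$27.37

Risk-neutral probability p = (1 + 0.02 − 0.85)/(1.3 − 0.85) = 0.1700/0.4500 = 0.3778
Terminal stock prices: S_uuu = 186.7, S_uud = 122.1, S_udd = 79.84, S_ddd = 52.2
Terminal payoffs (S − K): max(122.7, 0) = 122.7, max(58.1, 0) = 58.1, max(15.84, 0) = 15.84, max(-11.8, 0) = 0
Node uu (S = 143.7): V_uu = 1/1.02·[0.3778·122.7450 + 0.6222·58.1025] = 80.9049
Node ud (S = 93.92): V_ud = 1/1.02·[0.3778·58.1025 + 0.6222·15.8362] = 31.1799
Node dd (S = 61.41): V_dd = 1/1.02·[0.3778·15.8362 + 0.6222·0.0000] = 5.8653
Node u (S = 110.5): V_u = 1/1.02·[0.3778·80.9049 + 0.6222·31.1799] = 48.9852
Node d (S = 72.25): V_d = 1/1.02·[0.3778·31.1799 + 0.6222·5.8653] = 15.1261
Node 0 (S = 85): V_0 = 1/1.02·[0.3778·48.9852 + 0.6222·15.1261] = 27.3699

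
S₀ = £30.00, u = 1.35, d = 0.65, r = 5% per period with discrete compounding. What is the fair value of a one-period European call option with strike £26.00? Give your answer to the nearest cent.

Risk-neutral probability p = (1 + 0.05 − 0.65)/(1.35 − 0.65) = 0.4000/0.7000 = 0.5714
Terminal stock prices: S_u = 40.5, S_d = 19.5
Terminal payoffs (S − K): max(14.5, 0) = 14.5, max(-6.5, 0) = 0
Node 0 (S = 30): V_0 = 1/1.05·[0.5714·14.5000 + 0.4286·0.0000] = 7.8912

£7.89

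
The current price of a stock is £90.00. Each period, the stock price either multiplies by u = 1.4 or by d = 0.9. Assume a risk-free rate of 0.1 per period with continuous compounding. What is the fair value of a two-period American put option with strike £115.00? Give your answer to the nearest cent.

Risk-neutral probability p = (e^0.1 − 0.9)/(1.4 − 0.9) = 0.2052/0.5000 = 0.4103
Terminal stock prices: S_uu = 176.4, S_ud = 113.4, S_dd = 72.9
Terminal payoffs (K − S): max(-61.4, 0) = 0, max(1.6, 0) = 1.6, max(42.1, 0) = 42.1
Node u (S = 126): continuation = e^(−0.1)·[0.4103·0.0000 + 0.5897·1.6000] = 0.8537; exercise value = 0.0000 ≤ continuation, so V_u = 0.8537
Node d (S = 81): continuation = e^(−0.1)·[0.4103·1.6000 + 0.5897·42.1000] = 23.0563; exercise value = 34.0000 > continuation, so V_d = 34.0000 (exercise)
Node 0 (S = 90): continuation = e^(−0.1)·[0.4103·0.8537 + 0.5897·34.0000] = 18.4575; exercise value = 25.0000 > continuation, so V_0 = 25.0000 (exercise)

£25.00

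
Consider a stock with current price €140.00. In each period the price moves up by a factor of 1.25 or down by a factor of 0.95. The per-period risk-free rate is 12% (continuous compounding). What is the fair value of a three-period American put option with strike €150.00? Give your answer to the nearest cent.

€10.00

Risk-neutral probability p = (e^0.12 − 0.95)/(1.25 − 0.95) = 0.1775/0.3000 = 0.5917
Terminal stock prices: S_uuu = 273.4, S_uud = 207.8, S_udd = 157.9, S_ddd = 120
Terminal payoffs (K − S): max(-123.4, 0) = 0, max(-57.81, 0) = 0, max(-7.938, 0) = 0, max(29.97, 0) = 29.97
Node uu (S = 218.8): continuation = e^(−0.12)·[0.5917·0.0000 + 0.4083·0.0000] = 0.0000; exercise value = 0.0000 ≤ continuation, so V_uu = 0.0000
Node ud (S = 166.2): continuation = e^(−0.12)·[0.5917·0.0000 + 0.4083·0.0000] = 0.0000; exercise value = 0.0000 ≤ continuation, so V_ud = 0.0000
Node dd (S = 126.3): continuation = e^(−0.12)·[0.5917·0.0000 + 0.4083·29.9675] = 10.8533; exercise value = 23.6500 > continuation, so V_dd = 23.6500 (exercise)
Node u (S = 175): continuation = e^(−0.12)·[0.5917·0.0000 + 0.4083·0.0000] = 0.0000; exercise value = 0.0000 ≤ continuation, so V_u = 0.0000
Node d (S = 133): continuation = e^(−0.12)·[0.5917·0.0000 + 0.4083·23.6500] = 8.5653; exercise value = 17.0000 > continuation, so V_d = 17.0000 (exercise)
Node 0 (S = 140): continuation = e^(−0.12)·[0.5917·0.0000 + 0.4083·17.0000] = 6.1569; exercise value = 10.0000 > continuation, so V_0 = 10.0000 (exercise)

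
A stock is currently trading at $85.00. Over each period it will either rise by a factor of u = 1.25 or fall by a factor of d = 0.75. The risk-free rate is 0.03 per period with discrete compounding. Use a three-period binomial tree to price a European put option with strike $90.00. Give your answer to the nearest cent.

$13.22

Risk-neutral probability p = (1 + 0.03 − 0.75)/(1.25 − 0.75) = 0.2800/0.5000 = 0.5600
Terminal stock prices: S_uuu = 166, S_uud = 99.61, S_udd = 59.77, S_ddd = 35.86
Terminal payoffs (K − S): max(-76.02, 0) = 0, max(-9.609, 0) = 0, max(30.23, 0) = 30.23, max(54.14, 0) = 54.14
Node uu (S = 132.8): V_uu = 1/1.03·[0.5600·0.0000 + 0.4400·0.0000] = 0.0000
Node ud (S = 79.69): V_ud = 1/1.03·[0.5600·0.0000 + 0.4400·30.2344] = 12.9157
Node dd (S = 47.81): V_dd = 1/1.03·[0.5600·30.2344 + 0.4400·54.1406] = 39.5661
Node u (S = 106.2): V_u = 1/1.03·[0.5600·0.0000 + 0.4400·12.9157] = 5.5174
Node d (S = 63.75): V_d = 1/1.03·[0.5600·12.9157 + 0.4400·39.5661] = 23.9241
Node 0 (S = 85): V_0 = 1/1.03·[0.5600·5.5174 + 0.4400·23.9241] = 13.2198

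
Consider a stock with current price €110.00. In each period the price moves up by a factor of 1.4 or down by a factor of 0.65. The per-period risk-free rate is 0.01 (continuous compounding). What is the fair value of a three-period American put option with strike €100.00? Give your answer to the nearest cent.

€22.98

Risk-neutral probability p = (e^0.01 − 0.65)/(1.4 − 0.65) = 0.3601/0.7500 = 0.4801
Terminal stock prices: S_uuu = 301.8, S_uud = 140.1, S_udd = 65.07, S_ddd = 30.21
Terminal payoffs (K − S): max(-201.8, 0) = 0, max(-40.14, 0) = 0, max(34.93, 0) = 34.93, max(69.79, 0) = 69.79
Node uu (S = 215.6): continuation = e^(−0.01)·[0.4801·0.0000 + 0.5199·0.0000] = 0.0000; exercise value = 0.0000 ≤ continuation, so V_uu = 0.0000
Node ud (S = 100.1): continuation = e^(−0.01)·[0.4801·0.0000 + 0.5199·34.9350] = 17.9831; exercise value = 0.0000 ≤ continuation, so V_ud = 17.9831
Node dd (S = 46.48): continuation = e^(−0.01)·[0.4801·34.9350 + 0.5199·69.7912] = 52.5300; exercise value = 53.5250 > continuation, so V_dd = 53.5250 (exercise)
Node u (S = 154): continuation = e^(−0.01)·[0.4801·0.0000 + 0.5199·17.9831] = 9.2570; exercise value = 0.0000 ≤ continuation, so V_u = 9.2570
Node d (S = 71.5): continuation = e^(−0.01)·[0.4801·17.9831 + 0.5199·53.5250] = 36.0997; exercise value = 28.5000 ≤ continuation, so V_d = 36.0997
Node 0 (S = 110): continuation = e^(−0.01)·[0.4801·9.2570 + 0.5199·36.0997] = 22.9824; exercise value = 0.0000 ≤ continuation, so V_0 = 22.9824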